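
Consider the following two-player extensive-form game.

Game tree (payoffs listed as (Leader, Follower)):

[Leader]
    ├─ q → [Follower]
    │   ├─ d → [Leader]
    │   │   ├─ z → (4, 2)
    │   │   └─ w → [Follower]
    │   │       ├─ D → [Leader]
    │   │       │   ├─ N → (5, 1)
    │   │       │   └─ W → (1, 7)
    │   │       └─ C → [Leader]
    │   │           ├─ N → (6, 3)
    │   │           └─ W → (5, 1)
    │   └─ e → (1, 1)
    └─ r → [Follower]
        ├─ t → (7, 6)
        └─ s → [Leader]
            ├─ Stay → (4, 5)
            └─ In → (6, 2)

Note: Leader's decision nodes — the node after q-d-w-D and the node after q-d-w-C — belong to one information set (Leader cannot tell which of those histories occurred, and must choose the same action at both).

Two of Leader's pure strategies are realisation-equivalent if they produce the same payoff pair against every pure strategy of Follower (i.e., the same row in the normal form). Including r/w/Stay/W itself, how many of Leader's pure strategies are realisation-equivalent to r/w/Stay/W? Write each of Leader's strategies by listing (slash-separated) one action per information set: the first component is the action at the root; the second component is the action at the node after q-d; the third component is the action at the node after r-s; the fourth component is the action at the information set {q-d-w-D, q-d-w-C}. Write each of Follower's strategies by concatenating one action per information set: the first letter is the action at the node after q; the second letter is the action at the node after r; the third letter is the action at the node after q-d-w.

4

Row for r/w/Stay/W (columns dtD, dtC, dsD, dsC, etD, etC, esD, esC): (7,6) (7,6) (4,5) (4,5) (7,6) (7,6) (4,5) (4,5).
Under r/w/Stay/W, Leader's choice at the node after q-d and at the information set {q-d-w-D, q-d-w-C} can never be reached regardless of what Follower does, so varying those choices leaves every outcome unchanged.
Holding the reachable choices fixed and varying the unreachable ones freely already gives 2 × 2 = 4 equivalent strategies.
No other strategy reproduces this row, so those 4 are the full class: r/z/Stay/N, r/z/Stay/W, r/w/Stay/N, r/w/Stay/W.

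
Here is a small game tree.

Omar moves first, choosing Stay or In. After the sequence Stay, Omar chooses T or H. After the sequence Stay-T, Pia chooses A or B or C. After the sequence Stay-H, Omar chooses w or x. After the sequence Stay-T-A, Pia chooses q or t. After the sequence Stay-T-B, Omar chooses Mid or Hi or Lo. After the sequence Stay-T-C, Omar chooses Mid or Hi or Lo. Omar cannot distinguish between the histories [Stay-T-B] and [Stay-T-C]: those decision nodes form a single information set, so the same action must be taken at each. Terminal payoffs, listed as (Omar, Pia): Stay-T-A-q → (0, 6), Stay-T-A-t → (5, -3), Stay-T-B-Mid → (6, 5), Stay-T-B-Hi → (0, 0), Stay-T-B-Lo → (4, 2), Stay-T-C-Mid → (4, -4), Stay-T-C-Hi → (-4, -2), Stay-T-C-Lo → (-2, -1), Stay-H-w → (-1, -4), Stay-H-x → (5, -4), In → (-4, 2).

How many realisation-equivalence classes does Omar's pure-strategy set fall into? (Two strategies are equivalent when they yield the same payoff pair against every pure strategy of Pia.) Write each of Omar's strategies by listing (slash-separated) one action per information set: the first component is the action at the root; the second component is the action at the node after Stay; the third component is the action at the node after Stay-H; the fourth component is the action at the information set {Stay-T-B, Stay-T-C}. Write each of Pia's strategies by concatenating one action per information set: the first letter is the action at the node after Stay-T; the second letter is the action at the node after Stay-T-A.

6

Omar has 24 pure strategies: Stay/T/w/Mid, Stay/T/w/Hi, Stay/T/w/Lo, Stay/T/x/Mid, Stay/T/x/Hi, Stay/T/x/Lo, Stay/H/w/Mid, Stay/H/w/Hi, Stay/H/w/Lo, Stay/H/x/Mid, Stay/H/x/Hi, Stay/H/x/Lo, In/T/w/Mid, In/T/w/Hi, In/T/w/Lo, In/T/x/Mid, In/T/x/Hi, In/T/x/Lo, In/H/w/Mid, In/H/w/Hi, In/H/w/Lo, In/H/x/Mid, In/H/x/Hi, In/H/x/Lo. Columns: Aq, At, Bq, Bt, Cq, Ct.
{Stay/T/w/Mid, Stay/T/x/Mid} → row (0,6) (5,-3) (6,5) (6,5) (4,-4) (4,-4)
{Stay/T/w/Hi, Stay/T/x/Hi} → row (0,6) (5,-3) (0,0) (0,0) (-4,-2) (-4,-2)
{Stay/T/w/Lo, Stay/T/x/Lo} → row (0,6) (5,-3) (4,2) (4,2) (-2,-1) (-2,-1)
{Stay/H/w/Mid, Stay/H/w/Hi, Stay/H/w/Lo} → row (-1,-4) (-1,-4) (-1,-4) (-1,-4) (-1,-4) (-1,-4)
{Stay/H/x/Mid, Stay/H/x/Hi, Stay/H/x/Lo} → row (5,-4) (5,-4) (5,-4) (5,-4) (5,-4) (5,-4)
{In/T/w/Mid, In/T/w/Hi, In/T/w/Lo, In/T/x/Mid, In/T/x/Hi, In/T/x/Lo, In/H/w/Mid, In/H/w/Hi, In/H/w/Lo, In/H/x/Mid, In/H/x/Hi, In/H/x/Lo} → row (-4,2) (-4,2) (-4,2) (-4,2) (-4,2) (-4,2)
That's 6 distinct rows out of 24 strategies.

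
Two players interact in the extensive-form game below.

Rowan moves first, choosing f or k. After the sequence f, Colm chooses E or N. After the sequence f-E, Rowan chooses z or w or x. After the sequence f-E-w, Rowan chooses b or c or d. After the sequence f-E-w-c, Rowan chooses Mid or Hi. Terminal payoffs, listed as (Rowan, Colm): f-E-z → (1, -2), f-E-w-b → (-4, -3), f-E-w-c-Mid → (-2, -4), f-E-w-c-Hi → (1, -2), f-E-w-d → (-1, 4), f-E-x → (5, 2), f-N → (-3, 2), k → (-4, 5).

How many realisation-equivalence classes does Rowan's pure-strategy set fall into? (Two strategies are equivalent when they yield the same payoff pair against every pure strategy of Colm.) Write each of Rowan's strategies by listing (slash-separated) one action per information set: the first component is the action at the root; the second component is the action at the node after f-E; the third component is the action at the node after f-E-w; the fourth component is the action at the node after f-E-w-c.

6

Rowan has 36 pure strategies: f/z/b/Mid, f/z/b/Hi, f/z/c/Mid, f/z/c/Hi, f/z/d/Mid, f/z/d/Hi, f/w/b/Mid, f/w/b/Hi, f/w/c/Mid, f/w/c/Hi, f/w/d/Mid, f/w/d/Hi, f/x/b/Mid, f/x/b/Hi, f/x/c/Mid, f/x/c/Hi, f/x/d/Mid, f/x/d/Hi, k/z/b/Mid, k/z/b/Hi, k/z/c/Mid, k/z/c/Hi, k/z/d/Mid, k/z/d/Hi, k/w/b/Mid, k/w/b/Hi, k/w/c/Mid, k/w/c/Hi, k/w/d/Mid, k/w/d/Hi, k/x/b/Mid, k/x/b/Hi, k/x/c/Mid, k/x/c/Hi, k/x/d/Mid, k/x/d/Hi. Columns: E, N.
{f/z/b/Mid, f/z/b/Hi, f/z/c/Mid, f/z/c/Hi, f/z/d/Mid, f/z/d/Hi, f/w/c/Hi} → row (1,-2) (-3,2)
{f/w/b/Mid, f/w/b/Hi} → row (-4,-3) (-3,2)
{f/w/c/Mid} → row (-2,-4) (-3,2)
{f/w/d/Mid, f/w/d/Hi} → row (-1,4) (-3,2)
{f/x/b/Mid, f/x/b/Hi, f/x/c/Mid, f/x/c/Hi, f/x/d/Mid, f/x/d/Hi} → row (5,2) (-3,2)
{k/z/b/Mid, k/z/b/Hi, k/z/c/Mid, k/z/c/Hi, k/z/d/Mid, k/z/d/Hi, k/w/b/Mid, k/w/b/Hi, k/w/c/Mid, k/w/c/Hi, k/w/d/Mid, k/w/d/Hi, k/x/b/Mid, k/x/b/Hi, k/x/c/Mid, k/x/c/Hi, k/x/d/Mid, k/x/d/Hi} → row (-4,5) (-4,5)
That's 6 distinct rows out of 36 strategies.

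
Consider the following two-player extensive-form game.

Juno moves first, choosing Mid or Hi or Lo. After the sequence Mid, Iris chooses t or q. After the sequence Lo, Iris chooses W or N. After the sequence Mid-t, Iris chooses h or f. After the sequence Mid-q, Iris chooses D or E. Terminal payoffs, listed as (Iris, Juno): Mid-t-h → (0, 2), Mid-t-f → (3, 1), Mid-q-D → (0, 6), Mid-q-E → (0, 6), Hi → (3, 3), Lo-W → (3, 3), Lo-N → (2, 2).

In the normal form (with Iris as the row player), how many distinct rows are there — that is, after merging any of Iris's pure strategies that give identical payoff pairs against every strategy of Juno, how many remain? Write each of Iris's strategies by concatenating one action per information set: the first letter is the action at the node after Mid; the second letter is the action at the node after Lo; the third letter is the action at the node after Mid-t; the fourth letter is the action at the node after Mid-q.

6

Iris has 16 pure strategies: tWhD, tWhE, tWfD, tWfE, tNhD, tNhE, tNfD, tNfE, qWhD, qWhE, qWfD, qWfE, qNhD, qNhE, qNfD, qNfE. Columns: Mid, Hi, Lo.
{tWhD, tWhE} → row (0,2) (3,3) (3,3)
{tWfD, tWfE} → row (3,1) (3,3) (3,3)
{tNhD, tNhE} → row (0,2) (3,3) (2,2)
{tNfD, tNfE} → row (3,1) (3,3) (2,2)
{qWhD, qWhE, qWfD, qWfE} → row (0,6) (3,3) (3,3)
{qNhD, qNhE, qNfD, qNfE} → row (0,6) (3,3) (2,2)
That's 6 distinct rows out of 16 strategies.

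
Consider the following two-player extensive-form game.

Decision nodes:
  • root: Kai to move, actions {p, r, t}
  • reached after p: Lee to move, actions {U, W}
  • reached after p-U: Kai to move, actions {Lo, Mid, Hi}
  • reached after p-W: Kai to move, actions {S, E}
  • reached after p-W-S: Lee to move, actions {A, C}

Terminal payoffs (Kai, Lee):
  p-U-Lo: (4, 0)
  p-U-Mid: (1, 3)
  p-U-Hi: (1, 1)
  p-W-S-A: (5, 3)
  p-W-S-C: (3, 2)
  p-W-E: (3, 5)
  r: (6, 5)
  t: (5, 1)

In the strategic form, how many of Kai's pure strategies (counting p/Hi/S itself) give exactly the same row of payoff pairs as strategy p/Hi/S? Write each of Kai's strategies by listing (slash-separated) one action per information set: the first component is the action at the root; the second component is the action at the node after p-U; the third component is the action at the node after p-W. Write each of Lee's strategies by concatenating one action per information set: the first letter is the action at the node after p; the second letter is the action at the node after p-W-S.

Row for p/Hi/S (columns UA, UC, WA, WC): (1,1) (1,1) (5,3) (3,2).
Every one of Kai's information sets is on the play path for some reply by Lee when Kai follows p/Hi/S.
Changing the action at any of them therefore changes at least one column, so only p/Hi/S itself gives this row.

1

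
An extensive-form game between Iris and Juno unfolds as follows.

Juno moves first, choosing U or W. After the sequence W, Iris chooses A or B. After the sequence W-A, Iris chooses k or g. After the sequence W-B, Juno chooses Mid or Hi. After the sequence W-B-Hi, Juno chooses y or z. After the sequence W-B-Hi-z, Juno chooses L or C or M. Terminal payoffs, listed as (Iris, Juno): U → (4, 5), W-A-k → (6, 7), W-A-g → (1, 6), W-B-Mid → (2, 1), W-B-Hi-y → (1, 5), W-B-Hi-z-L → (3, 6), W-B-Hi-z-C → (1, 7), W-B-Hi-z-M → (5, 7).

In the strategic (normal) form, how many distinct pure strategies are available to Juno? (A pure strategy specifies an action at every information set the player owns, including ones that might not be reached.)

Juno owns the root with actions {U, W} — two choices.
Juno owns the node after W-B with actions {Mid, Hi} — two choices.
Juno owns the node after W-B-Hi with actions {y, z} — two choices.
Juno owns the node after W-B-Hi-z with actions {L, C, M} — three choices.
A pure strategy fixes one action at each information set independently, so the count is the product 2 × 2 × 2 × 3 = 24.

24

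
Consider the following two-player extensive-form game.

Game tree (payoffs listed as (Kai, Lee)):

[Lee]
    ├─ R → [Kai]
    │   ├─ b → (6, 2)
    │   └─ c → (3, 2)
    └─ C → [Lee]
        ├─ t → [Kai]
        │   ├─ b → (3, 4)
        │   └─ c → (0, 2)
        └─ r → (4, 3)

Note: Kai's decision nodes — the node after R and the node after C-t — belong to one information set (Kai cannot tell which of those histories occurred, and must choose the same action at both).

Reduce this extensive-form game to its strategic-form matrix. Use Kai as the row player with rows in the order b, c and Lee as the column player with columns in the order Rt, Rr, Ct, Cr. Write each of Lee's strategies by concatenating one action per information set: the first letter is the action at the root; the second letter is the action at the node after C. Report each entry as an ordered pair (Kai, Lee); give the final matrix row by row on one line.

           Rt       Rr       Ct       Cr
   b    (6,2)    (6,2)    (3,4)    (4,3)
   c    (3,2)    (3,2)    (0,2)    (4,3)

b: (6,2) (6,2) (3,4) (4,3) | c: (3,2) (3,2) (0,2) (4,3)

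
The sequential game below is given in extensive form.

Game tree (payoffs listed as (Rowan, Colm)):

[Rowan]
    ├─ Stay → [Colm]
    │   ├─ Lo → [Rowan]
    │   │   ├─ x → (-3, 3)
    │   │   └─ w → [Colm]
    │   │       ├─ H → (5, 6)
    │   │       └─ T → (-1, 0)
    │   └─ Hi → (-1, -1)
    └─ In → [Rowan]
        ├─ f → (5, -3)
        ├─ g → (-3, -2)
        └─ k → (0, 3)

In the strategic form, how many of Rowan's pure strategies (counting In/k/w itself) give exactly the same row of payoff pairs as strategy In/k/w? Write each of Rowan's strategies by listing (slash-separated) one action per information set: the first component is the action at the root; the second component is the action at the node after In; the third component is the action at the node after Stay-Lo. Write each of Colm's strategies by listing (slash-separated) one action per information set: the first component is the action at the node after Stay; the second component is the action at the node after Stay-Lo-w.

Row for In/k/w (columns Lo/H, Lo/T, Hi/H, Hi/T): (0,3) (0,3) (0,3) (0,3).
Under In/k/w, Rowan's choice at the node after Stay-Lo can never be reached regardless of what Colm does, so varying those choices leaves every outcome unchanged.
Holding the reachable choices fixed and varying the unreachable one freely already gives 2 equivalent strategies.
No other strategy reproduces this row, so those 2 are the full class: In/k/x, In/k/w.

2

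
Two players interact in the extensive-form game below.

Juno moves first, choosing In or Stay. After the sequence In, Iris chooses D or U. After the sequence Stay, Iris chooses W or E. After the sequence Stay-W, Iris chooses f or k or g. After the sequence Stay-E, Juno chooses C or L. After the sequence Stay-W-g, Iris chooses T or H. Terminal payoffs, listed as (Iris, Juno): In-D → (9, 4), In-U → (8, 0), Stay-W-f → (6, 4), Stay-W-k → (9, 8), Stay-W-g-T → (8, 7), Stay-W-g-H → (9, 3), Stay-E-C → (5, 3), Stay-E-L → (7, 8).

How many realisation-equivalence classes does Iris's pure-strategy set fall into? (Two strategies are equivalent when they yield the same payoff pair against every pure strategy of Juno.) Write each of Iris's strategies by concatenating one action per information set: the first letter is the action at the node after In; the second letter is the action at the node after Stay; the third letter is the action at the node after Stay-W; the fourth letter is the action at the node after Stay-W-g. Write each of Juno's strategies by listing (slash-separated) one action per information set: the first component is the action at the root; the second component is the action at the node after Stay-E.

Iris has 24 pure strategies: DWfT, DWfH, DWkT, DWkH, DWgT, DWgH, DEfT, DEfH, DEkT, DEkH, DEgT, DEgH, UWfT, UWfH, UWkT, UWkH, UWgT, UWgH, UEfT, UEfH, UEkT, UEkH, UEgT, UEgH. Columns: In/C, In/L, Stay/C, Stay/L.
{DWfT, DWfH} → row (9,4) (9,4) (6,4) (6,4)
{DWkT, DWkH} → row (9,4) (9,4) (9,8) (9,8)
{DWgT} → row (9,4) (9,4) (8,7) (8,7)
{DWgH} → row (9,4) (9,4) (9,3) (9,3)
{DEfT, DEfH, DEkT, DEkH, DEgT, DEgH} → row (9,4) (9,4) (5,3) (7,8)
{UWfT, UWfH} → row (8,0) (8,0) (6,4) (6,4)
{UWkT, UWkH} → row (8,0) (8,0) (9,8) (9,8)
{UWgT} → row (8,0) (8,0) (8,7) (8,7)
{UWgH} → row (8,0) (8,0) (9,3) (9,3)
{UEfT, UEfH, UEkT, UEkH, UEgT, UEgH} → row (8,0) (8,0) (5,3) (7,8)
That's 10 distinct rows out of 24 strategies.

10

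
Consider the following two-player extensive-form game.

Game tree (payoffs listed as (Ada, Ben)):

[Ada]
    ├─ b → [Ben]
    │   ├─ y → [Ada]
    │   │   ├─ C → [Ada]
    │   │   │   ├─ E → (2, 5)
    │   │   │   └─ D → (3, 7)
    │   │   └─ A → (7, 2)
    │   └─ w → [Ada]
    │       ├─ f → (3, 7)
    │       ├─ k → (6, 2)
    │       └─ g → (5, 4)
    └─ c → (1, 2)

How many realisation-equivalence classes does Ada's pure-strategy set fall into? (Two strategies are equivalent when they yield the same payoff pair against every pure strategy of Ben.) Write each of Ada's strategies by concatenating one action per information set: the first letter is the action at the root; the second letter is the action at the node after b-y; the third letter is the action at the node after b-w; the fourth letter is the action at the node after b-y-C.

10

Ada has 24 pure strategies: bCfE, bCfD, bCkE, bCkD, bCgE, bCgD, bAfE, bAfD, bAkE, bAkD, bAgE, bAgD, cCfE, cCfD, cCkE, cCkD, cCgE, cCgD, cAfE, cAfD, cAkE, cAkD, cAgE, cAgD. Columns: y, w.
{bCfE} → row (2,5) (3,7)
{bCfD} → row (3,7) (3,7)
{bCkE} → row (2,5) (6,2)
{bCkD} → row (3,7) (6,2)
{bCgE} → row (2,5) (5,4)
{bCgD} → row (3,7) (5,4)
{bAfE, bAfD} → row (7,2) (3,7)
{bAkE, bAkD} → row (7,2) (6,2)
{bAgE, bAgD} → row (7,2) (5,4)
{cCfE, cCfD, cCkE, cCkD, cCgE, cCgD, cAfE, cAfD, cAkE, cAkD, cAgE, cAgD} → row (1,2) (1,2)
That's 10 distinct rows out of 24 strategies.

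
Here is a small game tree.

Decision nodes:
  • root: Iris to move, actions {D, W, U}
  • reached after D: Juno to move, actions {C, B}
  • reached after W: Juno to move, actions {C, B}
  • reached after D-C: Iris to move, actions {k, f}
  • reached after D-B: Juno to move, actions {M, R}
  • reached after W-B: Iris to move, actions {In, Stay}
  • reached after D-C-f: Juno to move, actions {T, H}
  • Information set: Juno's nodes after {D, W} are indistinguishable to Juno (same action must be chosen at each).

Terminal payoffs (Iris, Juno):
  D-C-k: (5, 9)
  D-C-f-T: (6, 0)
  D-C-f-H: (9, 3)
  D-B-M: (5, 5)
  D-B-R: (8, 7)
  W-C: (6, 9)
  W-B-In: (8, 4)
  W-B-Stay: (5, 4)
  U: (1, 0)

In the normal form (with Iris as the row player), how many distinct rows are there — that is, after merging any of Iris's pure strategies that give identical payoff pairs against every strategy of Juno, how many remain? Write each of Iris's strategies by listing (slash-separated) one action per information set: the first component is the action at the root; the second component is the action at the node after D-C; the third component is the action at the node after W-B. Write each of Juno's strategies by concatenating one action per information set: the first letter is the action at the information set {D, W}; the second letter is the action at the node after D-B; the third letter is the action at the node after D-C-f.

Iris has 12 pure strategies: D/k/In, D/k/Stay, D/f/In, D/f/Stay, W/k/In, W/k/Stay, W/f/In, W/f/Stay, U/k/In, U/k/Stay, U/f/In, U/f/Stay. Columns: CMT, CMH, CRT, CRH, BMT, BMH, BRT, BRH.
{D/k/In, D/k/Stay} → row (5,9) (5,9) (5,9) (5,9) (5,5) (5,5) (8,7) (8,7)
{D/f/In, D/f/Stay} → row (6,0) (9,3) (6,0) (9,3) (5,5) (5,5) (8,7) (8,7)
{W/k/In, W/f/In} → row (6,9) (6,9) (6,9) (6,9) (8,4) (8,4) (8,4) (8,4)
{W/k/Stay, W/f/Stay} → row (6,9) (6,9) (6,9) (6,9) (5,4) (5,4) (5,4) (5,4)
{U/k/In, U/k/Stay, U/f/In, U/f/Stay} → row (1,0) (1,0) (1,0) (1,0) (1,0) (1,0) (1,0) (1,0)
That's 5 distinct rows out of 12 strategies.

5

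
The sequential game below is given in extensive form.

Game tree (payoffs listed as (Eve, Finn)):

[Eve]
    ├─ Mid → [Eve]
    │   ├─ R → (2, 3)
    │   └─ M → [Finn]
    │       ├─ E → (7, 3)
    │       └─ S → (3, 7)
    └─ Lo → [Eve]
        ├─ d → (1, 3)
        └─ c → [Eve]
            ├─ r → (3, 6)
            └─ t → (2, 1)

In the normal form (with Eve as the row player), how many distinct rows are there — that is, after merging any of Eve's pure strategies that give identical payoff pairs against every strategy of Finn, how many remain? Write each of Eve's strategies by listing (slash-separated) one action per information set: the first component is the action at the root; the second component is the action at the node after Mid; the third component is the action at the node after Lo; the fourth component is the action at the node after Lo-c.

5

Eve has 16 pure strategies: Mid/R/d/r, Mid/R/d/t, Mid/R/c/r, Mid/R/c/t, Mid/M/d/r, Mid/M/d/t, Mid/M/c/r, Mid/M/c/t, Lo/R/d/r, Lo/R/d/t, Lo/R/c/r, Lo/R/c/t, Lo/M/d/r, Lo/M/d/t, Lo/M/c/r, Lo/M/c/t. Columns: E, S.
{Mid/R/d/r, Mid/R/d/t, Mid/R/c/r, Mid/R/c/t} → row (2,3) (2,3)
{Mid/M/d/r, Mid/M/d/t, Mid/M/c/r, Mid/M/c/t} → row (7,3) (3,7)
{Lo/R/d/r, Lo/R/d/t, Lo/M/d/r, Lo/M/d/t} → row (1,3) (1,3)
{Lo/R/c/r, Lo/M/c/r} → row (3,6) (3,6)
{Lo/R/c/t, Lo/M/c/t} → row (2,1) (2,1)
That's 5 distinct rows out of 16 strategies.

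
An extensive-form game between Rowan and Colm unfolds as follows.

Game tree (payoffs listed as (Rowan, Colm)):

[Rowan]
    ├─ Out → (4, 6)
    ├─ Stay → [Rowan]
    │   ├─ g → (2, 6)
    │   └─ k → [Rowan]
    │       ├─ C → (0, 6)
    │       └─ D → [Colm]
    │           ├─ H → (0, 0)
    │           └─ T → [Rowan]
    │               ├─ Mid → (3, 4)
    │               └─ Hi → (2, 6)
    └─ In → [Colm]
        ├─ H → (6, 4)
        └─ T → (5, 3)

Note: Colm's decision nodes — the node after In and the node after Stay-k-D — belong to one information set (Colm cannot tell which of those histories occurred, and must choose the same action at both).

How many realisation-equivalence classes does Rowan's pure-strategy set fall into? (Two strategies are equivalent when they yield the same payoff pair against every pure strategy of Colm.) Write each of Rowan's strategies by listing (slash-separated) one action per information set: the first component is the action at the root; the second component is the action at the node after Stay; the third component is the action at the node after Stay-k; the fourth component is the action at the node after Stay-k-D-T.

6

Rowan has 24 pure strategies: Out/g/C/Mid, Out/g/C/Hi, Out/g/D/Mid, Out/g/D/Hi, Out/k/C/Mid, Out/k/C/Hi, Out/k/D/Mid, Out/k/D/Hi, Stay/g/C/Mid, Stay/g/C/Hi, Stay/g/D/Mid, Stay/g/D/Hi, Stay/k/C/Mid, Stay/k/C/Hi, Stay/k/D/Mid, Stay/k/D/Hi, In/g/C/Mid, In/g/C/Hi, In/g/D/Mid, In/g/D/Hi, In/k/C/Mid, In/k/C/Hi, In/k/D/Mid, In/k/D/Hi. Columns: H, T.
{Out/g/C/Mid, Out/g/C/Hi, Out/g/D/Mid, Out/g/D/Hi, Out/k/C/Mid, Out/k/C/Hi, Out/k/D/Mid, Out/k/D/Hi} → row (4,6) (4,6)
{Stay/g/C/Mid, Stay/g/C/Hi, Stay/g/D/Mid, Stay/g/D/Hi} → row (2,6) (2,6)
{Stay/k/C/Mid, Stay/k/C/Hi} → row (0,6) (0,6)
{Stay/k/D/Mid} → row (0,0) (3,4)
{Stay/k/D/Hi} → row (0,0) (2,6)
{In/g/C/Mid, In/g/C/Hi, In/g/D/Mid, In/g/D/Hi, In/k/C/Mid, In/k/C/Hi, In/k/D/Mid, In/k/D/Hi} → row (6,4) (5,3)
That's 6 distinct rows out of 24 strategies.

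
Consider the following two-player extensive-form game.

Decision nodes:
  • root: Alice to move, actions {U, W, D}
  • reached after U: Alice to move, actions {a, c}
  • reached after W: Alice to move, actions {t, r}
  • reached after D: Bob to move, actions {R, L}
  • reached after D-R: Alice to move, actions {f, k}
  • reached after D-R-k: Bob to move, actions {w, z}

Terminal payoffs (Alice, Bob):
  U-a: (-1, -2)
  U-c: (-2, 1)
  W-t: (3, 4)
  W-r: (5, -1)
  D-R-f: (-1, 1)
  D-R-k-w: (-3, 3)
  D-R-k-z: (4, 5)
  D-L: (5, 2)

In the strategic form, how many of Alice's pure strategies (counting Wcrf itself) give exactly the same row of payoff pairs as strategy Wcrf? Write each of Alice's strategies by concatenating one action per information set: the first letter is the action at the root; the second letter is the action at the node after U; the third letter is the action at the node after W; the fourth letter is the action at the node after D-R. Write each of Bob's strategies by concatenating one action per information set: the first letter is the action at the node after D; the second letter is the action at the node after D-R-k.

Row for Wcrf (columns Rw, Rz, Lw, Lz): (5,-1) (5,-1) (5,-1) (5,-1).
Under Wcrf, Alice's choice at the node after U and at the node after D-R can never be reached regardless of what Bob does, so varying those choices leaves every outcome unchanged.
Holding the reachable choices fixed and varying the unreachable ones freely already gives 2 × 2 = 4 equivalent strategies.
No other strategy reproduces this row, so those 4 are the full class: Warf, Wark, Wcrf, Wcrk.

4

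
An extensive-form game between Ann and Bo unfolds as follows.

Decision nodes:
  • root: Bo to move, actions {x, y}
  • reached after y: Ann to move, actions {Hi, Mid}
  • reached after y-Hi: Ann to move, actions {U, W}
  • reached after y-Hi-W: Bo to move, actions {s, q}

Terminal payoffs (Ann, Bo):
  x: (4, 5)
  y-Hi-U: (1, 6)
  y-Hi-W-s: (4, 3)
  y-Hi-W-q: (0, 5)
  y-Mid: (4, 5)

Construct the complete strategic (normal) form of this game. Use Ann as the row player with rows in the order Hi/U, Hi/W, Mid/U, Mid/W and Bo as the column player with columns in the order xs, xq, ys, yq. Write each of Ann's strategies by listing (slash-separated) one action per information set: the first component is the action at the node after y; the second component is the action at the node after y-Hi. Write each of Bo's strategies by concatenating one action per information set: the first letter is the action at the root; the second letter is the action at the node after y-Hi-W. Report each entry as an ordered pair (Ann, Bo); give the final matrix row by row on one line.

            xs       xq       ys       yq
 Hi/U    (4,5)    (4,5)    (1,6)    (1,6)
 Hi/W    (4,5)    (4,5)    (4,3)    (0,5)
Mid/U    (4,5)    (4,5)    (4,5)    (4,5)
Mid/W    (4,5)    (4,5)    (4,5)    (4,5)

Hi/U: (4,5) (4,5) (1,6) (1,6) | Hi/W: (4,5) (4,5) (4,3) (0,5) | Mid/U: (4,5) (4,5) (4,5) (4,5) | Mid/W: (4,5) (4,5) (4,5) (4,5)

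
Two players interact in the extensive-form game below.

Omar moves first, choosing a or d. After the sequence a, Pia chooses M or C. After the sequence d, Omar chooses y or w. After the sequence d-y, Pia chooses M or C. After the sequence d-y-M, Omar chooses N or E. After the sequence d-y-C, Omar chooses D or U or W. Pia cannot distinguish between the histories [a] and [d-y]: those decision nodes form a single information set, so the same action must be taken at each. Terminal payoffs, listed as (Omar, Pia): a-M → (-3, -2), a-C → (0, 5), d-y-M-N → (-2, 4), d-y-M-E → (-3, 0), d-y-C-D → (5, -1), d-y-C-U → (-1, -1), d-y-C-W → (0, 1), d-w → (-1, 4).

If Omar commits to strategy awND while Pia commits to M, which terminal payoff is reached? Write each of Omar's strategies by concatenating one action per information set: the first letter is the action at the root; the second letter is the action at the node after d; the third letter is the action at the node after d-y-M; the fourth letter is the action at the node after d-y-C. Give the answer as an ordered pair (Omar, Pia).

(-3, -2)

Trace the play path from the root:
  Omar plays a
  Pia plays M at [a]
→ terminal payoff (-3, -2).
(Omar's choice at the node after d is never reached on this path, so it doesn't affect the outcome.)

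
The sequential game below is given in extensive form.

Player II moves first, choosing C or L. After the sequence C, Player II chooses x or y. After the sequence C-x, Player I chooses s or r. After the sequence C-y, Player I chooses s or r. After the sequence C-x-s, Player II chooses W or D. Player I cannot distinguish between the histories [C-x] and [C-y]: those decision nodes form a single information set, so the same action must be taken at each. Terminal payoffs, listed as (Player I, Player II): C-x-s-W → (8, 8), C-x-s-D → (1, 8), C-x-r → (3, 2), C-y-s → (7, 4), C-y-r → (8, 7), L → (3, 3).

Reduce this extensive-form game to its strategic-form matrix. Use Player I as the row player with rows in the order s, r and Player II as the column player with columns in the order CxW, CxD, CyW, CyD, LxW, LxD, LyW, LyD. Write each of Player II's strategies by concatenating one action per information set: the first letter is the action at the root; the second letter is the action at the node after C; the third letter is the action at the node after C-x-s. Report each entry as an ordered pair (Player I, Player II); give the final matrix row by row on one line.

Row s: CxW→(8,8), CxD→(1,8), CyW→(7,4), CyD→(7,4), LxW→(3,3), LxD→(3,3), LyW→(3,3), LyD→(3,3)
Row r: CxW→(3,2), CxD→(3,2), CyW→(8,7), CyD→(8,7), LxW→(3,3), LxD→(3,3), LyW→(3,3), LyD→(3,3)

s: (8,8) (1,8) (7,4) (7,4) (3,3) (3,3) (3,3) (3,3) | r: (3,2) (3,2) (8,7) (8,7) (3,3) (3,3) (3,3) (3,3)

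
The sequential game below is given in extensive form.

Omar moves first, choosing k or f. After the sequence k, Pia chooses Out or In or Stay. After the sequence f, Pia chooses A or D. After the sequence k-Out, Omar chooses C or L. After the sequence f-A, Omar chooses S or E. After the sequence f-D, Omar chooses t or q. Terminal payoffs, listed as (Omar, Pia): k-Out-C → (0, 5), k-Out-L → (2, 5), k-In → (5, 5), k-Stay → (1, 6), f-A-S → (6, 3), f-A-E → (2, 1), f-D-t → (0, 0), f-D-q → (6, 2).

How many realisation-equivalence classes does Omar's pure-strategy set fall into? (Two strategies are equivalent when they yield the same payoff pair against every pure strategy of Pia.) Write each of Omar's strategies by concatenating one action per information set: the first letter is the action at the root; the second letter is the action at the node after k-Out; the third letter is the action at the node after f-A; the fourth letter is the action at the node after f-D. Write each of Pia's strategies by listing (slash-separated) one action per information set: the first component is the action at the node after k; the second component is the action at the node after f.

6

Omar has 16 pure strategies: kCSt, kCSq, kCEt, kCEq, kLSt, kLSq, kLEt, kLEq, fCSt, fCSq, fCEt, fCEq, fLSt, fLSq, fLEt, fLEq. Columns: Out/A, Out/D, In/A, In/D, Stay/A, Stay/D.
{kCSt, kCSq, kCEt, kCEq} → row (0,5) (0,5) (5,5) (5,5) (1,6) (1,6)
{kLSt, kLSq, kLEt, kLEq} → row (2,5) (2,5) (5,5) (5,5) (1,6) (1,6)
{fCSt, fLSt} → row (6,3) (0,0) (6,3) (0,0) (6,3) (0,0)
{fCSq, fLSq} → row (6,3) (6,2) (6,3) (6,2) (6,3) (6,2)
{fCEt, fLEt} → row (2,1) (0,0) (2,1) (0,0) (2,1) (0,0)
{fCEq, fLEq} → row (2,1) (6,2) (2,1) (6,2) (2,1) (6,2)
That's 6 distinct rows out of 16 strategies.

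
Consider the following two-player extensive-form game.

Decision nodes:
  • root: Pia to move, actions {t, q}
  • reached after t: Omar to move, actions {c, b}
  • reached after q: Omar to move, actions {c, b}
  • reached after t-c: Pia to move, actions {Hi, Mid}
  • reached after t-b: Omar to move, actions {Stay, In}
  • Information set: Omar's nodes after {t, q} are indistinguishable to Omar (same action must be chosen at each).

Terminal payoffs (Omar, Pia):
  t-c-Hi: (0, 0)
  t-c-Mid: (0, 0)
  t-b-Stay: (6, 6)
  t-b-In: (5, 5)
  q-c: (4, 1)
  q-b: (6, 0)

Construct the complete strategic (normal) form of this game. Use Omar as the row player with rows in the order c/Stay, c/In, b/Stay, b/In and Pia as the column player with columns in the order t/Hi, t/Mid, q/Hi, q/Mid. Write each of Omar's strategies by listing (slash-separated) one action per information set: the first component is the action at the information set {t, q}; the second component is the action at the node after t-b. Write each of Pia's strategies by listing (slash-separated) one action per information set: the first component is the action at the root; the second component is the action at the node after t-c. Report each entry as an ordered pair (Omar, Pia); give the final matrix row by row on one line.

Row c/Stay: t/Hi→(0,0), t/Mid→(0,0), q/Hi→(4,1), q/Mid→(4,1)
Row c/In: t/Hi→(0,0), t/Mid→(0,0), q/Hi→(4,1), q/Mid→(4,1)
Row b/Stay: t/Hi→(6,6), t/Mid→(6,6), q/Hi→(6,0), q/Mid→(6,0)
Row b/In: t/Hi→(5,5), t/Mid→(5,5), q/Hi→(6,0), q/Mid→(6,0)

c/Stay: (0,0) (0,0) (4,1) (4,1) | c/In: (0,0) (0,0) (4,1) (4,1) | b/Stay: (6,6) (6,6) (6,0) (6,0) | b/In: (5,5) (5,5) (6,0) (6,0)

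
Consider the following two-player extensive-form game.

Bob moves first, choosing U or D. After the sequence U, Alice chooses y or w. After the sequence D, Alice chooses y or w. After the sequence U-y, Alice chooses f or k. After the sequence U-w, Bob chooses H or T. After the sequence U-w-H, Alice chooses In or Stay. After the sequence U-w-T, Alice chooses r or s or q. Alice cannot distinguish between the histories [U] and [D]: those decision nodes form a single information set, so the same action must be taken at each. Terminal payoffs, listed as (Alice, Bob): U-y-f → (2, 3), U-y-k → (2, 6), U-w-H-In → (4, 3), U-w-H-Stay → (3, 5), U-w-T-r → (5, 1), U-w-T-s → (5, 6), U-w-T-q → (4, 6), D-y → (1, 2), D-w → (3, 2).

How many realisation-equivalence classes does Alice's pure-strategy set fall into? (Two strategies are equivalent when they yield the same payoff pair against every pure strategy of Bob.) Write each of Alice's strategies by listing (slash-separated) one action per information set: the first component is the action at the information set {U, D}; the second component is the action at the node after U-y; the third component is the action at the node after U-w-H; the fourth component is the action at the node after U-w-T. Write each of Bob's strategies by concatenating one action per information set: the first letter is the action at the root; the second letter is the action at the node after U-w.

Alice has 24 pure strategies: y/f/In/r, y/f/In/s, y/f/In/q, y/f/Stay/r, y/f/Stay/s, y/f/Stay/q, y/k/In/r, y/k/In/s, y/k/In/q, y/k/Stay/r, y/k/Stay/s, y/k/Stay/q, w/f/In/r, w/f/In/s, w/f/In/q, w/f/Stay/r, w/f/Stay/s, w/f/Stay/q, w/k/In/r, w/k/In/s, w/k/In/q, w/k/Stay/r, w/k/Stay/s, w/k/Stay/q. Columns: UH, UT, DH, DT.
{y/f/In/r, y/f/In/s, y/f/In/q, y/f/Stay/r, y/f/Stay/s, y/f/Stay/q} → row (2,3) (2,3) (1,2) (1,2)
{y/k/In/r, y/k/In/s, y/k/In/q, y/k/Stay/r, y/k/Stay/s, y/k/Stay/q} → row (2,6) (2,6) (1,2) (1,2)
{w/f/In/r, w/k/In/r} → row (4,3) (5,1) (3,2) (3,2)
{w/f/In/s, w/k/In/s} → row (4,3) (5,6) (3,2) (3,2)
{w/f/In/q, w/k/In/q} → row (4,3) (4,6) (3,2) (3,2)
{w/f/Stay/r, w/k/Stay/r} → row (3,5) (5,1) (3,2) (3,2)
{w/f/Stay/s, w/k/Stay/s} → row (3,5) (5,6) (3,2) (3,2)
{w/f/Stay/q, w/k/Stay/q} → row (3,5) (4,6) (3,2) (3,2)
That's 8 distinct rows out of 24 strategies.

8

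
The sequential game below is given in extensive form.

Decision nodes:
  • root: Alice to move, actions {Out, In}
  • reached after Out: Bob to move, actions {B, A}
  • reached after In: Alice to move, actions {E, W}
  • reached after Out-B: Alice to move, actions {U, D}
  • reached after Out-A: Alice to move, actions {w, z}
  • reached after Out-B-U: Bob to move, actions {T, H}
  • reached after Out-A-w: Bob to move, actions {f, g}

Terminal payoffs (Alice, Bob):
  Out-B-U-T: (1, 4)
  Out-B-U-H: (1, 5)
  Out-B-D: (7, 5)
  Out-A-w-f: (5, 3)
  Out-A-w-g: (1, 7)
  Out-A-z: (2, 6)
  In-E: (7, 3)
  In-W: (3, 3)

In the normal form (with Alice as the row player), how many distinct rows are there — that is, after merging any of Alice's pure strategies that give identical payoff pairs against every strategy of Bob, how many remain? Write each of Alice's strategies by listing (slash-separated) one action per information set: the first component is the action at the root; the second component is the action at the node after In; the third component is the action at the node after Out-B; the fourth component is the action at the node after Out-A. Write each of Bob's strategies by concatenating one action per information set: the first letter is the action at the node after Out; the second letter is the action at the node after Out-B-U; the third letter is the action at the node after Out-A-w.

Alice has 16 pure strategies: Out/E/U/w, Out/E/U/z, Out/E/D/w, Out/E/D/z, Out/W/U/w, Out/W/U/z, Out/W/D/w, Out/W/D/z, In/E/U/w, In/E/U/z, In/E/D/w, In/E/D/z, In/W/U/w, In/W/U/z, In/W/D/w, In/W/D/z. Columns: BTf, BTg, BHf, BHg, ATf, ATg, AHf, AHg.
{Out/E/U/w, Out/W/U/w} → row (1,4) (1,4) (1,5) (1,5) (5,3) (1,7) (5,3) (1,7)
{Out/E/U/z, Out/W/U/z} → row (1,4) (1,4) (1,5) (1,5) (2,6) (2,6) (2,6) (2,6)
{Out/E/D/w, Out/W/D/w} → row (7,5) (7,5) (7,5) (7,5) (5,3) (1,7) (5,3) (1,7)
{Out/E/D/z, Out/W/D/z} → row (7,5) (7,5) (7,5) (7,5) (2,6) (2,6) (2,6) (2,6)
{In/E/U/w, In/E/U/z, In/E/D/w, In/E/D/z} → row (7,3) (7,3) (7,3) (7,3) (7,3) (7,3) (7,3) (7,3)
{In/W/U/w, In/W/U/z, In/W/D/w, In/W/D/z} → row (3,3) (3,3) (3,3) (3,3) (3,3) (3,3) (3,3) (3,3)
That's 6 distinct rows out of 16 strategies.

6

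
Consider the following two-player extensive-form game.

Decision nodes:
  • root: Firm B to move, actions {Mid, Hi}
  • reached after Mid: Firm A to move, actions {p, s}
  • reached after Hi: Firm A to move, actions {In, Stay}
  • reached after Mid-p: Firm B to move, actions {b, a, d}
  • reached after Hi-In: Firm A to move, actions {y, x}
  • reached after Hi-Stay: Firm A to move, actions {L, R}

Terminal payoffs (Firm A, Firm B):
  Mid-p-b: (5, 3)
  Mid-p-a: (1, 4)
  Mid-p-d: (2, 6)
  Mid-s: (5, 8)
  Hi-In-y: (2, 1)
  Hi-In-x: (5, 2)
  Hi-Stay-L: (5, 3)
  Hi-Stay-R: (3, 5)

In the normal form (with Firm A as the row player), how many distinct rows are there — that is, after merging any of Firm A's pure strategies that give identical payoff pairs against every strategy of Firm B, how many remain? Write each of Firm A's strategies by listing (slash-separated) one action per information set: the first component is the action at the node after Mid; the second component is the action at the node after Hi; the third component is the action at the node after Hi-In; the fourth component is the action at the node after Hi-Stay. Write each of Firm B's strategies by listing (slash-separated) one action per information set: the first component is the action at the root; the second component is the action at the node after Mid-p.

8

Firm A has 16 pure strategies: p/In/y/L, p/In/y/R, p/In/x/L, p/In/x/R, p/Stay/y/L, p/Stay/y/R, p/Stay/x/L, p/Stay/x/R, s/In/y/L, s/In/y/R, s/In/x/L, s/In/x/R, s/Stay/y/L, s/Stay/y/R, s/Stay/x/L, s/Stay/x/R. Columns: Mid/b, Mid/a, Mid/d, Hi/b, Hi/a, Hi/d.
{p/In/y/L, p/In/y/R} → row (5,3) (1,4) (2,6) (2,1) (2,1) (2,1)
{p/In/x/L, p/In/x/R} → row (5,3) (1,4) (2,6) (5,2) (5,2) (5,2)
{p/Stay/y/L, p/Stay/x/L} → row (5,3) (1,4) (2,6) (5,3) (5,3) (5,3)
{p/Stay/y/R, p/Stay/x/R} → row (5,3) (1,4) (2,6) (3,5) (3,5) (3,5)
{s/In/y/L, s/In/y/R} → row (5,8) (5,8) (5,8) (2,1) (2,1) (2,1)
{s/In/x/L, s/In/x/R} → row (5,8) (5,8) (5,8) (5,2) (5,2) (5,2)
{s/Stay/y/L, s/Stay/x/L} → row (5,8) (5,8) (5,8) (5,3) (5,3) (5,3)
{s/Stay/y/R, s/Stay/x/R} → row (5,8) (5,8) (5,8) (3,5) (3,5) (3,5)
That's 8 distinct rows out of 16 strategies.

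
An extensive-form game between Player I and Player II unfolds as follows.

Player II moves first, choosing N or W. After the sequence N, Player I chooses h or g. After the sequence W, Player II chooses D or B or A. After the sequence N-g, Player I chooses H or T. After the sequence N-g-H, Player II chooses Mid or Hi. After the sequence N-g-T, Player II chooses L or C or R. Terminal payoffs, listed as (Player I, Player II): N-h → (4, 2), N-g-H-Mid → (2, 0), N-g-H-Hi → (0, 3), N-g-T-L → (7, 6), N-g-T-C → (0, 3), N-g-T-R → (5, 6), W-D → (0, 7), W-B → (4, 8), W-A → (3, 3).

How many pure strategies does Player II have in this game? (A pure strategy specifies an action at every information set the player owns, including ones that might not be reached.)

Player II owns the root with actions {N, W} — two choices.
Player II owns the node after W with actions {D, B, A} — three choices.
Player II owns the node after N-g-H with actions {Mid, Hi} — two choices.
Player II owns the node after N-g-T with actions {L, C, R} — three choices.
A pure strategy fixes one action at each information set independently, so the count is the product 2 × 3 × 2 × 3 = 36.
(For reference, Player I has 4 pure strategies, giving a 36×4 normal-form matrix.)

36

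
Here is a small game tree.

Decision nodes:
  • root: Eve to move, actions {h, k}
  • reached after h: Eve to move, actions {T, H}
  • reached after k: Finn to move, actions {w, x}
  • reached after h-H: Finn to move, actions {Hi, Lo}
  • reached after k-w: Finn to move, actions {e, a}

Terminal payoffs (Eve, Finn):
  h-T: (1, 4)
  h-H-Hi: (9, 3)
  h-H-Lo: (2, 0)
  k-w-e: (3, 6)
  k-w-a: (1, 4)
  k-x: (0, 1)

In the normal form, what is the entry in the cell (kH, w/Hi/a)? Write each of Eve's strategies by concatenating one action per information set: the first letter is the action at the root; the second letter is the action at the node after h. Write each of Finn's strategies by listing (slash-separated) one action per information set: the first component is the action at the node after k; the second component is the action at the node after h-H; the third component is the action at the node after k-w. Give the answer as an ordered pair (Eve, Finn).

(1, 4)

Trace the play path from the root:
  Eve plays k
  Finn plays w at [k]
  Finn plays a at [k-w]
→ terminal payoff (1, 4).
(Eve's choice at the node after h is never reached on this path, so it doesn't affect the outcome.)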